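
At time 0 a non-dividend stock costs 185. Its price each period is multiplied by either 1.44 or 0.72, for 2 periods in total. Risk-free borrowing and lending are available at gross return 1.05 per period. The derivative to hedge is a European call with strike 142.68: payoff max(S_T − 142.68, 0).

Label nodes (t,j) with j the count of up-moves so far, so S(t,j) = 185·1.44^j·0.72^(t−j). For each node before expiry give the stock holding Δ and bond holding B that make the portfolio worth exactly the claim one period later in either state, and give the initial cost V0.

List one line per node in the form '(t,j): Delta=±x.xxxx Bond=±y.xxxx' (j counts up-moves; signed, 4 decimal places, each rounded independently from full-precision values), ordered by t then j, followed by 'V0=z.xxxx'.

(0,0): Delta=0.8188 Bond=-83.4522
(1,0): Delta=0.5123 Bond=-46.7886
(1,1): Delta=1.0000 Bond=-135.8857
V0=68.0333

The replicating-portfolio and risk-neutral prices coincide; use p* = (1.05−0.72)/(1.44−0.72) = 0.4583 for the latter.
At expiry t=2: V(2,0)=0.0000, V(2,1)=49.1280, V(2,2)=240.9360
Node (1,0) S=133.2000: V=(p*·49.1280+(1−p*)·0.0000)/1.05=21.4448; Δ=(49.1280−0.0000)/(191.8080−95.9040)=0.5123; B=V−Δ·S=-46.7886
Node (1,1) S=266.4000: V=(p*·240.9360+(1−p*)·49.1280)/1.05=130.5143; Δ=(240.9360−49.1280)/(383.6160−191.8080)=1.0000; B=V−Δ·S=-135.8857
Node (0,0) S=185.0000: V=(p*·130.5143+(1−p*)·21.4448)/1.05=68.0333; Δ=(130.5143−21.4448)/(266.4000−133.2000)=0.8188; B=V−Δ·S=-83.4522
Check: Δ(0,0)·S0 + B(0,0) = 68.0333 = V0.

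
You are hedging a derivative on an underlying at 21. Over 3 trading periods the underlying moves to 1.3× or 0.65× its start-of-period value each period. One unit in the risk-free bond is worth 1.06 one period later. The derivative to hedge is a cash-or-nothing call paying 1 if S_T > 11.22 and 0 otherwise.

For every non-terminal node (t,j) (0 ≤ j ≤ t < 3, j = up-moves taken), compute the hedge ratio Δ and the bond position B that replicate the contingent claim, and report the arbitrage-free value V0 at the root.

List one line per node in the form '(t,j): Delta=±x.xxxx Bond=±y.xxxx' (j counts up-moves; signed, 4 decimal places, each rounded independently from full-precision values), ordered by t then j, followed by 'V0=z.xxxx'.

(0,0): Delta=0.0089 Bond=0.6107
(1,0): Delta=0.0393 Bond=0.2328
(1,1): Delta=0.0000 Bond=0.8900
(2,0): Delta=0.1734 Bond=-0.9434
(2,1): Delta=0.0000 Bond=0.9434
(2,2): Delta=0.0000 Bond=0.9434
V0=0.7974

The replicating-portfolio and risk-neutral prices coincide; use p* = (1.06−0.65)/(1.3−0.65) = 0.6308 for the latter.
Terminal payoffs: V(3,0)=0.0000, V(3,1)=1.0000, V(3,2)=1.0000, V(3,3)=1.0000
Node (2,0) S=8.8725: V=(p*·1.0000+(1−p*)·0.0000)/1.06=0.5951; Δ=(1.0000−0.0000)/(11.5343−5.7671)=0.1734; B=V−Δ·S=-0.9434
Node (2,1) S=17.7450: V=(p*·1.0000+(1−p*)·1.0000)/1.06=0.9434; Δ=(1.0000−1.0000)/(23.0685−11.5343)=0.0000; B=V−Δ·S=0.9434
Node (2,2) S=35.4900: V=(p*·1.0000+(1−p*)·1.0000)/1.06=0.9434; Δ=(1.0000−1.0000)/(46.1370−23.0685)=0.0000; B=V−Δ·S=0.9434
Node (1,0) S=13.6500: V=(p*·0.9434+(1−p*)·0.5951)/1.06=0.7687; Δ=(0.9434−0.5951)/(17.7450−8.8725)=0.0393; B=V−Δ·S=0.2328
Node (1,1) S=27.3000: V=(p*·0.9434+(1−p*)·0.9434)/1.06=0.8900; Δ=(0.9434−0.9434)/(35.4900−17.7450)=0.0000; B=V−Δ·S=0.8900
Node (0,0) S=21.0000: V=(p*·0.8900+(1−p*)·0.7687)/1.06=0.7974; Δ=(0.8900−0.7687)/(27.3000−13.6500)=0.0089; B=V−Δ·S=0.6107
Self-financing check: at every node Δ·S+B equals the discounted successor values.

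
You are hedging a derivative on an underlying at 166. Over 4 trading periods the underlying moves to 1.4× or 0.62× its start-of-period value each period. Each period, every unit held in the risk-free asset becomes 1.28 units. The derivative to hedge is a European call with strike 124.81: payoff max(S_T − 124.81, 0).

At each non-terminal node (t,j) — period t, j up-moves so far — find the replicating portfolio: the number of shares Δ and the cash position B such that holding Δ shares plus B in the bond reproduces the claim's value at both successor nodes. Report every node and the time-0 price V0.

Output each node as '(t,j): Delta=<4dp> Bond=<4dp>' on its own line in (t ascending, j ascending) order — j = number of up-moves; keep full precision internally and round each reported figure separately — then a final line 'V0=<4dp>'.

(0,0): Delta=0.9842 Bond=-43.5371
(1,0): Delta=0.8570 Bond=-42.6361
(1,1): Delta=0.9945 Bond=-58.1077
(2,0): Delta=0.0034 Bond=-0.1061
(2,1): Delta=0.9258 Bond=-64.4776
(2,2): Delta=1.0000 Bond=-76.1780
(3,0): Delta=0.0000 Bond=0.0000
(3,1): Delta=0.0037 Bond=-0.1605
(3,2): Delta=1.0000 Bond=-97.5078
(3,3): Delta=1.0000 Bond=-97.5078
V0=119.8443

Risk-neutral probability p* = (R−d)/(u−d) = (1.28−0.62)/(1.4−0.62) = 0.8462.
Terminal values V(4,·): V(4,0)=0.0000, V(4,1)=0.0000, V(4,2)=0.2584, V(4,3)=157.6025, V(4,4)=512.8956
(3,0): S=39.5624. Δ = (V_up−V_dn)/(S_up−S_dn) = (0.0000−0.0000)/(55.3874−24.5287) = 0.0000. V = [p*·0.0000 + (1−p*)·0.0000]/1.28 = 0.0000. B = V − Δ·S = 0.0000.
(3,1): S=89.3346. Δ = (V_up−V_dn)/(S_up−S_dn) = (0.2584−0.0000)/(125.0684−55.3874) = 0.0037. V = [p*·0.2584 + (1−p*)·0.0000]/1.28 = 0.1708. B = V − Δ·S = -0.1605.
(3,2): S=201.7232. Δ = (V_up−V_dn)/(S_up−S_dn) = (157.6025−0.2584)/(282.4125−125.0684) = 1.0000. V = [p*·157.6025 + (1−p*)·0.2584]/1.28 = 104.2154. B = V − Δ·S = -97.5078.
(3,3): S=455.5040. Δ = (V_up−V_dn)/(S_up−S_dn) = (512.8956−157.6025)/(637.7056−282.4125) = 1.0000. V = [p*·512.8956 + (1−p*)·157.6025]/1.28 = 357.9962. B = V − Δ·S = -97.5078.
(2,0): S=63.8104. Δ = (V_up−V_dn)/(S_up−S_dn) = (0.1708−0.0000)/(89.3346−39.5624) = 0.0034. V = [p*·0.1708 + (1−p*)·0.0000]/1.28 = 0.1129. B = V − Δ·S = -0.1061.
(2,1): S=144.0880. Δ = (V_up−V_dn)/(S_up−S_dn) = (104.2154−0.1708)/(201.7232−89.3346) = 0.9258. V = [p*·104.2154 + (1−p*)·0.1708]/1.28 = 68.9129. B = V − Δ·S = -64.4776.
(2,2): S=325.3600. Δ = (V_up−V_dn)/(S_up−S_dn) = (357.9962−104.2154)/(455.5040−201.7232) = 1.0000. V = [p*·357.9962 + (1−p*)·104.2154]/1.28 = 249.1820. B = V − Δ·S = -76.1780.
(1,0): S=102.9200. Δ = (V_up−V_dn)/(S_up−S_dn) = (68.9129−0.1129)/(144.0880−63.8104) = 0.8570. V = [p*·68.9129 + (1−p*)·0.1129]/1.28 = 45.5690. B = V − Δ·S = -42.6361.
(1,1): S=232.4000. Δ = (V_up−V_dn)/(S_up−S_dn) = (249.1820−68.9129)/(325.3600−144.0880) = 0.9945. V = [p*·249.1820 + (1−p*)·68.9129]/1.28 = 173.0065. B = V − Δ·S = -58.1077.
(0,0): S=166.0000. Δ = (V_up−V_dn)/(S_up−S_dn) = (173.0065−45.5690)/(232.4000−102.9200) = 0.9842. V = [p*·173.0065 + (1−p*)·45.5690]/1.28 = 119.8443. B = V − Δ·S = -43.5371.
Each (Δ,B) replicates both successor values, so the strategy is self-financing and V0 is arbitrage-free.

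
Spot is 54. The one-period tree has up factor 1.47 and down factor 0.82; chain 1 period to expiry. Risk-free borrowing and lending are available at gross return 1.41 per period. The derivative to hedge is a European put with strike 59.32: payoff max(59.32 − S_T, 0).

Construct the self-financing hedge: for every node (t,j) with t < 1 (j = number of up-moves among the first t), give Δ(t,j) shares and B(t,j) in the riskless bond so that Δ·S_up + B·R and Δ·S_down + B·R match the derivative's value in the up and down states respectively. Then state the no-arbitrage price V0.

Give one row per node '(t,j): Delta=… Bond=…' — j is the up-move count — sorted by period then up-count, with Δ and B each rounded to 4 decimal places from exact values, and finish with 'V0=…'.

The replicating-portfolio and risk-neutral prices coincide; use p* = (1.41−0.82)/(1.47−0.82) = 0.9077 for the latter.
Terminal values V(1,·): V(1,0)=15.0400, V(1,1)=0.0000
(0,0): S=54.0000. Δ = (V_up−V_dn)/(S_up−S_dn) = (0.0000−15.0400)/(79.3800−44.2800) = -0.4285. V = [p*·0.0000 + (1−p*)·15.0400]/1.41 = 0.9846. B = V − Δ·S = 24.1231.
Self-financing check: at every node Δ·S+B equals the discounted successor values.

(0,0): Delta=-0.4285 Bond=24.1231
V0=0.9846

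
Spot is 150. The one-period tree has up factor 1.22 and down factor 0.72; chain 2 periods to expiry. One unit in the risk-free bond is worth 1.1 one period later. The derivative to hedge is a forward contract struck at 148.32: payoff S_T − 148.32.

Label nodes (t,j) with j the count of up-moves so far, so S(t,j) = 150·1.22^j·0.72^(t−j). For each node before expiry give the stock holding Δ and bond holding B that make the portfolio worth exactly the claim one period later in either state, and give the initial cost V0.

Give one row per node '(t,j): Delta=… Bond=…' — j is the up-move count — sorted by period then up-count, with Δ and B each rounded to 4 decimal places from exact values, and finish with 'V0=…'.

No-arbitrage ⇒ martingale measure with p* = (R−d)/(u−d) = 0.7600.
Terminal payoffs: V(2,0)=-70.5600, V(2,1)=-16.5600, V(2,2)=74.9400
  t=1,j=0: stock 108.0000 → up 131.7600 (V=-16.5600), down 77.7600 (V=-70.5600). Price -26.8364; hedge Δ=1.0000, bond B=-134.8364.
  t=1,j=1: stock 183.0000 → up 223.2600 (V=74.9400), down 131.7600 (V=-16.5600). Price 48.1636; hedge Δ=1.0000, bond B=-134.8364.
  t=0,j=0: stock 150.0000 → up 183.0000 (V=48.1636), down 108.0000 (V=-26.8364). Price 27.4215; hedge Δ=1.0000, bond B=-122.5785.
Root portfolio cost Δ·150+B reproduces V0=27.4215.

(0,0): Delta=1.0000 Bond=-122.5785
(1,0): Delta=1.0000 Bond=-134.8364
(1,1): Delta=1.0000 Bond=-134.8364
V0=27.4215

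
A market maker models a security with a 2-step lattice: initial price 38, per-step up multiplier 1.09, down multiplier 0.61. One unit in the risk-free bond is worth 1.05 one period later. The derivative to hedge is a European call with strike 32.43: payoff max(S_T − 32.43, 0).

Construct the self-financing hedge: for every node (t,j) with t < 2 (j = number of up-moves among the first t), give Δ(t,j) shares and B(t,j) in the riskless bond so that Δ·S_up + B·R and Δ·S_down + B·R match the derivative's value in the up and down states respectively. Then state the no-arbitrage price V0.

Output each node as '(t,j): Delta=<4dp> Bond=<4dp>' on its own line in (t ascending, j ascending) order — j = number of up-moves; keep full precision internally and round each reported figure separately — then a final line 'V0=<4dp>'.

(0,0): Delta=0.6087 Bond=-13.4380
(1,0): Delta=0.0000 Bond=0.0000
(1,1): Delta=0.6397 Bond=-15.3926
V0=9.6930

Since d<R<u, set p* = (R−d)/(u−d) = 0.9167; price each node as the discounted p*-expectation of its children.
At expiry t=2: V(2,0)=0.0000, V(2,1)=0.0000, V(2,2)=12.7178
  t=1,j=0: stock 23.1800 → up 25.2662 (V=0.0000), down 14.1398 (V=0.0000). Price 0.0000; hedge Δ=0.0000, bond B=0.0000.
  t=1,j=1: stock 41.4200 → up 45.1478 (V=12.7178), down 25.2662 (V=0.0000). Price 11.1028; hedge Δ=0.6397, bond B=-15.3926.
  t=0,j=0: stock 38.0000 → up 41.4200 (V=11.1028), down 23.1800 (V=0.0000). Price 9.6930; hedge Δ=0.6087, bond B=-13.4380.
Check: Δ(0,0)·S0 + B(0,0) = 9.6930 = V0.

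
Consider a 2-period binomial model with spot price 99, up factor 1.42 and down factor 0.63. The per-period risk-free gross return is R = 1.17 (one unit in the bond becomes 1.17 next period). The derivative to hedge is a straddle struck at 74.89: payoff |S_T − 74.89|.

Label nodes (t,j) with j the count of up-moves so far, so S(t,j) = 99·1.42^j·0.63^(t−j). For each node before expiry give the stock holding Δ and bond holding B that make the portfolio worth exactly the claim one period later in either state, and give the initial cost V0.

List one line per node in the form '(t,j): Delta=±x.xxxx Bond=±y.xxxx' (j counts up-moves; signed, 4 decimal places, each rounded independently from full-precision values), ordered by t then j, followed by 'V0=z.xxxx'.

(0,0): Delta=0.7538 Bond=-25.1250
(1,0): Delta=-0.4449 Bond=45.3663
(1,1): Delta=1.0000 Bond=-64.0085
V0=49.5001

Since d<R<u, set p* = (R−d)/(u−d) = 0.6835; price each node as the discounted p*-expectation of its children.
Terminal payoffs: V(2,0)=35.5969, V(2,1)=13.6754, V(2,2)=124.7336
(1,0): S=62.3700. Δ = (V_up−V_dn)/(S_up−S_dn) = (13.6754−35.5969)/(88.5654−39.2931) = -0.4449. V = [p*·13.6754 + (1−p*)·35.5969]/1.17 = 17.6176. B = V − Δ·S = 45.3663.
(1,1): S=140.5800. Δ = (V_up−V_dn)/(S_up−S_dn) = (124.7336−13.6754)/(199.6236−88.5654) = 1.0000. V = [p*·124.7336 + (1−p*)·13.6754]/1.17 = 76.5715. B = V − Δ·S = -64.0085.
(0,0): S=99.0000. Δ = (V_up−V_dn)/(S_up−S_dn) = (76.5715−17.6176)/(140.5800−62.3700) = 0.7538. V = [p*·76.5715 + (1−p*)·17.6176]/1.17 = 49.5001. B = V − Δ·S = -25.1250.
Each (Δ,B) replicates both successor values, so the strategy is self-financing and V0 is arbitrage-free.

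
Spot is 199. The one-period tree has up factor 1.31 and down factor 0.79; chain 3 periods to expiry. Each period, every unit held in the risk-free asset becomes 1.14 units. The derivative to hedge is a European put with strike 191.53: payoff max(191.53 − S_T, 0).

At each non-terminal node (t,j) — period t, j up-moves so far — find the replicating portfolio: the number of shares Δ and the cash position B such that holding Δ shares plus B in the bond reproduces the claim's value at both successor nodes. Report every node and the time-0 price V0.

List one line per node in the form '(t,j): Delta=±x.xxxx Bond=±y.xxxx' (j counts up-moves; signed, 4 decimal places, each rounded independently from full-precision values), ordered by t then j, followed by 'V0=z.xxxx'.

(0,0): Delta=-0.1457 Bond=35.3939
(1,0): Delta=-0.4348 Bond=85.8006
(1,1): Delta=-0.0610 Bond=18.2726
(2,0): Delta=-1.0000 Bond=168.0088
(2,1): Delta=-0.2692 Bond=63.7175
(2,2): Delta=0.0000 Bond=0.0000
V0=6.4032

No-arbitrage ⇒ martingale measure with p* = (R−d)/(u−d) = 0.6731.
Terminal values V(3,·): V(3,0)=93.4152, V(3,1)=28.8334, V(3,2)=0.0000, V(3,3)=0.0000
Node (2,0) S=124.1959: V=(p*·28.8334+(1−p*)·93.4152)/1.14=43.8129; Δ=(28.8334−93.4152)/(162.6966−98.1148)=-1.0000; B=V−Δ·S=168.0088
Node (2,1) S=205.9451: V=(p*·0.0000+(1−p*)·28.8334)/1.14=8.2687; Δ=(0.0000−28.8334)/(269.7881−162.6966)=-0.2692; B=V−Δ·S=63.7175
Node (2,2) S=341.5039: V=(p*·0.0000+(1−p*)·0.0000)/1.14=0.0000; Δ=(0.0000−0.0000)/(447.3701−269.7881)=0.0000; B=V−Δ·S=0.0000
Node (1,0) S=157.2100: V=(p*·8.2687+(1−p*)·43.8129)/1.14=17.4464; Δ=(8.2687−43.8129)/(205.9451−124.1959)=-0.4348; B=V−Δ·S=85.8006
Node (1,1) S=260.6900: V=(p*·0.0000+(1−p*)·8.2687)/1.14=2.3712; Δ=(0.0000−8.2687)/(341.5039−205.9451)=-0.0610; B=V−Δ·S=18.2726
Node (0,0) S=199.0000: V=(p*·2.3712+(1−p*)·17.4464)/1.14=6.4032; Δ=(2.3712−17.4464)/(260.6900−157.2100)=-0.1457; B=V−Δ·S=35.3939
The time-0 hedge costs 6.4032, which is the no-arbitrage price.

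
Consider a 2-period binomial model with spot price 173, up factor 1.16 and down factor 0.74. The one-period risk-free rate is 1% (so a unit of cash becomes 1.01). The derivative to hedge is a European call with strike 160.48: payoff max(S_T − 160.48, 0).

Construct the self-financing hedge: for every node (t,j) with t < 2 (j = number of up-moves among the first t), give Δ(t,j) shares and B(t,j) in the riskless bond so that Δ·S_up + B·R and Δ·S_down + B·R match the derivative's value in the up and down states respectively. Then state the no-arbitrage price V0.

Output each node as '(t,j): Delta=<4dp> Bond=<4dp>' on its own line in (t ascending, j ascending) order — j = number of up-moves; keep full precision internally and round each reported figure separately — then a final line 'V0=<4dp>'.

No-arbitrage ⇒ martingale measure with p* = (R−d)/(u−d) = 0.6429.
At expiry t=2: V(2,0)=0.0000, V(2,1)=0.0000, V(2,2)=72.3088
(1,0): S=128.0200. Δ = (V_up−V_dn)/(S_up−S_dn) = (0.0000−0.0000)/(148.5032−94.7348) = 0.0000. V = [p*·0.0000 + (1−p*)·0.0000]/1.01 = 0.0000. B = V − Δ·S = 0.0000.
(1,1): S=200.6800. Δ = (V_up−V_dn)/(S_up−S_dn) = (72.3088−0.0000)/(232.7888−148.5032) = 0.8579. V = [p*·72.3088 + (1−p*)·0.0000]/1.01 = 46.0240. B = V − Δ·S = -126.1398.
(0,0): S=173.0000. Δ = (V_up−V_dn)/(S_up−S_dn) = (46.0240−0.0000)/(200.6800−128.0200) = 0.6334. V = [p*·46.0240 + (1−p*)·0.0000]/1.01 = 29.2939. B = V − Δ·S = -80.2870.
Each (Δ,B) replicates both successor values, so the strategy is self-financing and V0 is arbitrage-free.

(0,0): Delta=0.6334 Bond=-80.2870
(1,0): Delta=0.0000 Bond=0.0000
(1,1): Delta=0.8579 Bond=-126.1398
V0=29.2939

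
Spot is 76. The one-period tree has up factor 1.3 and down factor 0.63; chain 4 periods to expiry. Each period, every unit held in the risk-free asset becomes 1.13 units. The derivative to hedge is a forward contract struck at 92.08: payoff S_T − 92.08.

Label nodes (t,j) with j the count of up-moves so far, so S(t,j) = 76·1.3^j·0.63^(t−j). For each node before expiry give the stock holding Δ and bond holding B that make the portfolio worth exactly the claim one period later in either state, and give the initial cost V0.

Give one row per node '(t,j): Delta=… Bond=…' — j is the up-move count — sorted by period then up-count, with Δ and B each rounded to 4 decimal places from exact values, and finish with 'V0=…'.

Since d<R<u, set p* = (R−d)/(u−d) = 0.7463; price each node as the discounted p*-expectation of its children.
At expiry t=4: V(4,0)=-80.1077, V(4,1)=-67.3754, V(4,2)=-41.1022, V(4,3)=13.1124, V(4,4)=124.9836
(3,0): S=19.0036. Δ = (V_up−V_dn)/(S_up−S_dn) = (-67.3754−-80.1077)/(24.7046−11.9723) = 1.0000. V = [p*·-67.3754 + (1−p*)·-80.1077]/1.13 = -62.4832. B = V − Δ·S = -81.4867.
(3,1): S=39.2137. Δ = (V_up−V_dn)/(S_up−S_dn) = (-41.1022−-67.3754)/(50.9778−24.7046) = 1.0000. V = [p*·-41.1022 + (1−p*)·-67.3754]/1.13 = -42.2730. B = V − Δ·S = -81.4867.
(3,2): S=80.9172. Δ = (V_up−V_dn)/(S_up−S_dn) = (13.1124−-41.1022)/(105.1924−50.9778) = 1.0000. V = [p*·13.1124 + (1−p*)·-41.1022]/1.13 = -0.5695. B = V − Δ·S = -81.4867.
(3,3): S=166.9720. Δ = (V_up−V_dn)/(S_up−S_dn) = (124.9836−13.1124)/(217.0636−105.1924) = 1.0000. V = [p*·124.9836 + (1−p*)·13.1124]/1.13 = 85.4853. B = V − Δ·S = -81.4867.
(2,0): S=30.1644. Δ = (V_up−V_dn)/(S_up−S_dn) = (-42.2730−-62.4832)/(39.2137−19.0036) = 1.0000. V = [p*·-42.2730 + (1−p*)·-62.4832]/1.13 = -41.9477. B = V − Δ·S = -72.1121.
(2,1): S=62.2440. Δ = (V_up−V_dn)/(S_up−S_dn) = (-0.5695−-42.2730)/(80.9172−39.2137) = 1.0000. V = [p*·-0.5695 + (1−p*)·-42.2730]/1.13 = -9.8681. B = V − Δ·S = -72.1121.
(2,2): S=128.4400. Δ = (V_up−V_dn)/(S_up−S_dn) = (85.4853−-0.5695)/(166.9720−80.9172) = 1.0000. V = [p*·85.4853 + (1−p*)·-0.5695]/1.13 = 56.3279. B = V − Δ·S = -72.1121.
(1,0): S=47.8800. Δ = (V_up−V_dn)/(S_up−S_dn) = (-9.8681−-41.9477)/(62.2440−30.1644) = 1.0000. V = [p*·-9.8681 + (1−p*)·-41.9477]/1.13 = -15.9361. B = V − Δ·S = -63.8161.
(1,1): S=98.8000. Δ = (V_up−V_dn)/(S_up−S_dn) = (56.3279−-9.8681)/(128.4400−62.2440) = 1.0000. V = [p*·56.3279 + (1−p*)·-9.8681]/1.13 = 34.9839. B = V − Δ·S = -63.8161.
(0,0): S=76.0000. Δ = (V_up−V_dn)/(S_up−S_dn) = (34.9839−-15.9361)/(98.8000−47.8800) = 1.0000. V = [p*·34.9839 + (1−p*)·-15.9361]/1.13 = 19.5256. B = V − Δ·S = -56.4744.
Check: Δ(0,0)·S0 + B(0,0) = 19.5256 = V0.

(0,0): Delta=1.0000 Bond=-56.4744
(1,0): Delta=1.0000 Bond=-63.8161
(1,1): Delta=1.0000 Bond=-63.8161
(2,0): Delta=1.0000 Bond=-72.1121
(2,1): Delta=1.0000 Bond=-72.1121
(2,2): Delta=1.0000 Bond=-72.1121
(3,0): Delta=1.0000 Bond=-81.4867
(3,1): Delta=1.0000 Bond=-81.4867
(3,2): Delta=1.0000 Bond=-81.4867
(3,3): Delta=1.0000 Bond=-81.4867
V0=19.5256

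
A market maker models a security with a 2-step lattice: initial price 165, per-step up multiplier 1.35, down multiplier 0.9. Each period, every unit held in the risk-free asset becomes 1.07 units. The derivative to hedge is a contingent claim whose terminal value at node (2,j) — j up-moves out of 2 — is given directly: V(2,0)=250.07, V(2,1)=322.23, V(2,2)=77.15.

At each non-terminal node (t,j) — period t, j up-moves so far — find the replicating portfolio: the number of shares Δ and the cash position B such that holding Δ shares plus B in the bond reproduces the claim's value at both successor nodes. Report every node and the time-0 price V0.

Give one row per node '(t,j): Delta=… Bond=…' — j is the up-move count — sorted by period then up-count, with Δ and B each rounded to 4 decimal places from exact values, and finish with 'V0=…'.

Risk-neutral probability p* = (R−d)/(u−d) = (1.07−0.9)/(1.35−0.9) = 0.3778.
Terminal payoffs: V(2,0)=250.0700, V(2,1)=322.2300, V(2,2)=77.1500
(1,0): S=148.5000. Δ = (V_up−V_dn)/(S_up−S_dn) = (322.2300−250.0700)/(200.4750−133.6500) = 1.0798. V = [p*·322.2300 + (1−p*)·250.0700]/1.07 = 259.1873. B = V − Δ·S = 98.8318.
(1,1): S=222.7500. Δ = (V_up−V_dn)/(S_up−S_dn) = (77.1500−322.2300)/(300.7125−200.4750) = -2.4450. V = [p*·77.1500 + (1−p*)·322.2300]/1.07 = 214.6208. B = V − Δ·S = 759.2430.
(0,0): S=165.0000. Δ = (V_up−V_dn)/(S_up−S_dn) = (214.6208−259.1873)/(222.7500−148.5000) = -0.6002. V = [p*·214.6208 + (1−p*)·259.1873]/1.07 = 226.4963. B = V − Δ·S = 325.5331.
Root portfolio cost Δ·165+B reproduces V0=226.4963.

(0,0): Delta=-0.6002 Bond=325.5331
(1,0): Delta=1.0798 Bond=98.8318
(1,1): Delta=-2.4450 Bond=759.2430
V0=226.4963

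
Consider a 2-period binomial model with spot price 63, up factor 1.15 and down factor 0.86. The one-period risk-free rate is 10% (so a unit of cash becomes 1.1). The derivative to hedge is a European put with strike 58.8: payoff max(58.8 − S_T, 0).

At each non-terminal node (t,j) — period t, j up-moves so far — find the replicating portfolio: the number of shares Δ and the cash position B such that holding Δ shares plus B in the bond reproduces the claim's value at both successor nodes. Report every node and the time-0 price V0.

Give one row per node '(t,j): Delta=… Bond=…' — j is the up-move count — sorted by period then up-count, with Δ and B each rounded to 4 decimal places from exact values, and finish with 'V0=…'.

Under the risk-neutral measure, an up-move has probability p* = (R−d)/(u−d) = 0.8276 and values discount at R = 1.1.
Terminal payoffs: V(2,0)=12.2052, V(2,1)=0.0000, V(2,2)=0.0000
(1,0): S=54.1800. Δ = (V_up−V_dn)/(S_up−S_dn) = (0.0000−12.2052)/(62.3070−46.5948) = -0.7768. V = [p*·0.0000 + (1−p*)·12.2052]/1.1 = 1.9130. B = V − Δ·S = 43.9999.
(1,1): S=72.4500. Δ = (V_up−V_dn)/(S_up−S_dn) = (0.0000−0.0000)/(83.3175−62.3070) = 0.0000. V = [p*·0.0000 + (1−p*)·0.0000]/1.1 = 0.0000. B = V − Δ·S = 0.0000.
(0,0): S=63.0000. Δ = (V_up−V_dn)/(S_up−S_dn) = (0.0000−1.9130)/(72.4500−54.1800) = -0.1047. V = [p*·0.0000 + (1−p*)·1.9130]/1.1 = 0.2998. B = V − Δ·S = 6.8965.
Each (Δ,B) replicates both successor values, so the strategy is self-financing and V0 is arbitrage-free.

(0,0): Delta=-0.1047 Bond=6.8965
(1,0): Delta=-0.7768 Bond=43.9999
(1,1): Delta=0.0000 Bond=0.0000
V0=0.2998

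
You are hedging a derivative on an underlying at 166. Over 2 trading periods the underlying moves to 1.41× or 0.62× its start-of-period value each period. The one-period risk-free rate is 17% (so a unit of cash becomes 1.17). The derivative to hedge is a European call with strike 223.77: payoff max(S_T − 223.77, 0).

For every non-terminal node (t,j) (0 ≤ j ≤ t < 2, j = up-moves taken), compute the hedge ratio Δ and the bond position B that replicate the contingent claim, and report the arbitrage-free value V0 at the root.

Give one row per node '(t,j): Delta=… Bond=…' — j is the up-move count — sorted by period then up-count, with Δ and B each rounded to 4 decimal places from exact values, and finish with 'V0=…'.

Since d<R<u, set p* = (R−d)/(u−d) = 0.6962; price each node as the discounted p*-expectation of its children.
Terminal values V(2,·): V(2,0)=0.0000, V(2,1)=0.0000, V(2,2)=106.2546
Node (1,0) S=102.9200: V=(p*·0.0000+(1−p*)·0.0000)/1.17=0.0000; Δ=(0.0000−0.0000)/(145.1172−63.8104)=0.0000; B=V−Δ·S=0.0000
Node (1,1) S=234.0600: V=(p*·106.2546+(1−p*)·0.0000)/1.17=63.2263; Δ=(106.2546−0.0000)/(330.0246−145.1172)=0.5746; B=V−Δ·S=-71.2732
Node (0,0) S=166.0000: V=(p*·63.2263+(1−p*)·0.0000)/1.17=37.6225; Δ=(63.2263−0.0000)/(234.0600−102.9200)=0.4821; B=V−Δ·S=-42.4108
Root portfolio cost Δ·166+B reproduces V0=37.6225.

(0,0): Delta=0.4821 Bond=-42.4108
(1,0): Delta=0.0000 Bond=0.0000
(1,1): Delta=0.5746 Bond=-71.2732
V0=37.6225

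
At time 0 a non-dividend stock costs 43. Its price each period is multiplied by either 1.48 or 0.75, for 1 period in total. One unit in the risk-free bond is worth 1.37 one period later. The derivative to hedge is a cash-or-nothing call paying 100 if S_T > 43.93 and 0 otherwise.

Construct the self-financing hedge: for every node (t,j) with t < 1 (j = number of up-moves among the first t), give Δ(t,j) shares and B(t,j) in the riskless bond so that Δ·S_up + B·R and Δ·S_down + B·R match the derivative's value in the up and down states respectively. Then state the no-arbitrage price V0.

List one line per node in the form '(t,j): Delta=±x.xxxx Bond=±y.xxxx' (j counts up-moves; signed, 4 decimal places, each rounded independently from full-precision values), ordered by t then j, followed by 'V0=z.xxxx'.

Under the risk-neutral measure, an up-move has probability p* = (R−d)/(u−d) = 0.8493 and values discount at R = 1.37.
At expiry t=1: V(1,0)=0.0000, V(1,1)=100.0000
  t=0,j=0: stock 43.0000 → up 63.6400 (V=100.0000), down 32.2500 (V=0.0000). Price 61.9938; hedge Δ=3.1857, bond B=-74.9925.
Check: Δ(0,0)·S0 + B(0,0) = 61.9938 = V0.

(0,0): Delta=3.1857 Bond=-74.9925
V0=61.9938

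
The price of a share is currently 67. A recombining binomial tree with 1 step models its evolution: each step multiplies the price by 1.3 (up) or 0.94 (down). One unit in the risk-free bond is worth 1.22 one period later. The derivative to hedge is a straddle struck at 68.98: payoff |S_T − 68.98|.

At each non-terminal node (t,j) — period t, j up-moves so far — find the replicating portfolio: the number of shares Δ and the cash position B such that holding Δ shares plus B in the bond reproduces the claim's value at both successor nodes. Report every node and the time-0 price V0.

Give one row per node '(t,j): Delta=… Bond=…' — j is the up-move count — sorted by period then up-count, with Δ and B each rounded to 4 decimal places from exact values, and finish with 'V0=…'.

Risk-neutral probability p* = (R−d)/(u−d) = (1.22−0.94)/(1.3−0.94) = 0.7778.
Payoff layer (t=1): V(1,0)=6.0000, V(1,1)=18.1200
Node (0,0) S=67.0000: V=(p*·18.1200+(1−p*)·6.0000)/1.22=12.6448; Δ=(18.1200−6.0000)/(87.1000−62.9800)=0.5025; B=V−Δ·S=-21.0219
Check: Δ(0,0)·S0 + B(0,0) = 12.6448 = V0.

(0,0): Delta=0.5025 Bond=-21.0219
V0=12.6448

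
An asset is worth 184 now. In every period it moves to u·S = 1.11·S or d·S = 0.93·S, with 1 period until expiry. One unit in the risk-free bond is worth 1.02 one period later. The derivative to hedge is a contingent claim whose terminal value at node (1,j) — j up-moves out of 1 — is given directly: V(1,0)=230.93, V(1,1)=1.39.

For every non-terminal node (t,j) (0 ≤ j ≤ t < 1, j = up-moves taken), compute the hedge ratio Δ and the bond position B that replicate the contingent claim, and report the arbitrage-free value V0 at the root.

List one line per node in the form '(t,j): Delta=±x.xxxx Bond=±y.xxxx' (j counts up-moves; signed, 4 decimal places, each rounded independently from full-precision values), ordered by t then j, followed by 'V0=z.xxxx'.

No-arbitrage ⇒ martingale measure with p* = (R−d)/(u−d) = 0.5000.
Terminal values V(1,·): V(1,0)=230.9300, V(1,1)=1.3900
  t=0,j=0: stock 184.0000 → up 204.2400 (V=1.3900), down 171.1200 (V=230.9300). Price 113.8824; hedge Δ=-6.9306, bond B=1389.1046.
Check: Δ(0,0)·S0 + B(0,0) = 113.8824 = V0.

(0,0): Delta=-6.9306 Bond=1389.1046
V0=113.8824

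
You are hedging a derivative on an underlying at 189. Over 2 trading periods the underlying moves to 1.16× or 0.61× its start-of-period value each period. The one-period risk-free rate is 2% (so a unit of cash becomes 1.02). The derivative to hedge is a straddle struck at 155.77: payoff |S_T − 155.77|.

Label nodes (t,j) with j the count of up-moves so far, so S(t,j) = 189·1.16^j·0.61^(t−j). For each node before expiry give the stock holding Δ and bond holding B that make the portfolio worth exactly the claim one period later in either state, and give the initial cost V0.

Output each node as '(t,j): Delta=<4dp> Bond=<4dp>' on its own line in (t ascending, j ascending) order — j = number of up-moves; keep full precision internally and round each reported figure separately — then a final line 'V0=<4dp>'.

(0,0): Delta=0.3857 Bond=-6.9061
(1,0): Delta=-1.0000 Bond=152.7157
(1,1): Delta=0.6345 Bond=-61.5963
V0=65.9954

Under the risk-neutral measure, an up-move has probability p* = (R−d)/(u−d) = 0.7455 and values discount at R = 1.02.
At expiry t=2: V(2,0)=85.4431, V(2,1)=22.0336, V(2,2)=98.5484
Node (1,0) S=115.2900: V=(p*·22.0336+(1−p*)·85.4431)/1.02=37.4257; Δ=(22.0336−85.4431)/(133.7364−70.3269)=-1.0000; B=V−Δ·S=152.7157
Node (1,1) S=219.2400: V=(p*·98.5484+(1−p*)·22.0336)/1.02=77.5215; Δ=(98.5484−22.0336)/(254.3184−133.7364)=0.6345; B=V−Δ·S=-61.5963
Node (0,0) S=189.0000: V=(p*·77.5215+(1−p*)·37.4257)/1.02=65.9954; Δ=(77.5215−37.4257)/(219.2400−115.2900)=0.3857; B=V−Δ·S=-6.9061
Check: Δ(0,0)·S0 + B(0,0) = 65.9954 = V0.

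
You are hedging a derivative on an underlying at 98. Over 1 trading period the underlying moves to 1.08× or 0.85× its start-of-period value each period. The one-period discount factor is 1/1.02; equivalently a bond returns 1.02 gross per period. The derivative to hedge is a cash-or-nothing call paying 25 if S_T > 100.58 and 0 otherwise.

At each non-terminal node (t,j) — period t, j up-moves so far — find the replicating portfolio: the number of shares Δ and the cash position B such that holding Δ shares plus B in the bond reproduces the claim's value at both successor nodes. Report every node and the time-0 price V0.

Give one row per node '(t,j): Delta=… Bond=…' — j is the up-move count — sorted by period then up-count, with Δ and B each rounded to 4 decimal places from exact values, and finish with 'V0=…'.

No-arbitrage ⇒ martingale measure with p* = (R−d)/(u−d) = 0.7391.
Terminal payoffs: V(1,0)=0.0000, V(1,1)=25.0000
  t=0,j=0: stock 98.0000 → up 105.8400 (V=25.0000), down 83.3000 (V=0.0000). Price 18.1159; hedge Δ=1.1091, bond B=-90.5797.
Check: Δ(0,0)·S0 + B(0,0) = 18.1159 = V0.

(0,0): Delta=1.1091 Bond=-90.5797
V0=18.1159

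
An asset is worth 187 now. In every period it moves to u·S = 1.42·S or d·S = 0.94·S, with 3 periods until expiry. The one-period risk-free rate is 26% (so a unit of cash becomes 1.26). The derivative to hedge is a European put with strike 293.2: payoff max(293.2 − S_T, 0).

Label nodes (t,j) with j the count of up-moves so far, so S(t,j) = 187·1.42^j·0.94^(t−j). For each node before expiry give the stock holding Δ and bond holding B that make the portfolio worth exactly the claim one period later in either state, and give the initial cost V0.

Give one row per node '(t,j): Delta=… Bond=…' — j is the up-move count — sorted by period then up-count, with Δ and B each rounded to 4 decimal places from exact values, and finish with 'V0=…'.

(0,0): Delta=-0.2445 Bond=54.7822
(1,0): Delta=-0.6160 Bond=134.3186
(1,1): Delta=-0.1216 Bond=36.3791
(2,0): Delta=-1.0000 Bond=232.6984
(2,1): Delta=-0.4888 Bond=137.5129
(2,2): Delta=0.0000 Bond=0.0000
V0=9.0593

Risk-neutral probability p* = (R−d)/(u−d) = (1.26−0.94)/(1.42−0.94) = 0.6667.
Terminal values V(3,·): V(3,0)=137.8808, V(3,1)=58.5689, V(3,2)=0.0000, V(3,3)=0.0000
Node (2,0) S=165.2332: V=(p*·58.5689+(1−p*)·137.8808)/1.26=67.4652; Δ=(58.5689−137.8808)/(234.6311−155.3192)=-1.0000; B=V−Δ·S=232.6984
Node (2,1) S=249.6076: V=(p*·0.0000+(1−p*)·58.5689)/1.26=15.4944; Δ=(0.0000−58.5689)/(354.4428−234.6311)=-0.4888; B=V−Δ·S=137.5129
Node (2,2) S=377.0668: V=(p*·0.0000+(1−p*)·0.0000)/1.26=0.0000; Δ=(0.0000−0.0000)/(535.4349−354.4428)=0.0000; B=V−Δ·S=0.0000
Node (1,0) S=175.7800: V=(p*·15.4944+(1−p*)·67.4652)/1.26=26.0460; Δ=(15.4944−67.4652)/(249.6076−165.2332)=-0.6160; B=V−Δ·S=134.3186
Node (1,1) S=265.5400: V=(p*·0.0000+(1−p*)·15.4944)/1.26=4.0990; Δ=(0.0000−15.4944)/(377.0668−249.6076)=-0.1216; B=V−Δ·S=36.3791
Node (0,0) S=187.0000: V=(p*·4.0990+(1−p*)·26.0460)/1.26=9.0593; Δ=(4.0990−26.0460)/(265.5400−175.7800)=-0.2445; B=V−Δ·S=54.7822
Each (Δ,B) replicates both successor values, so the strategy is self-financing and V0 is arbitrage-free.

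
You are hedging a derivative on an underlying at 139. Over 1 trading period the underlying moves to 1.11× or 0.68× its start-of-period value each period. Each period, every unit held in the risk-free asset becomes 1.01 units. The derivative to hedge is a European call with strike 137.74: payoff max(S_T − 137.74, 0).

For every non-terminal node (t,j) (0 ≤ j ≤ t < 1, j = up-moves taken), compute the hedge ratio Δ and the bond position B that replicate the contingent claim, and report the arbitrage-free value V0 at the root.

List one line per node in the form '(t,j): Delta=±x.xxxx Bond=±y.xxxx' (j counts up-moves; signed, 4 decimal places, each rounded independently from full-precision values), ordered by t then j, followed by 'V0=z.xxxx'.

(0,0): Delta=0.2769 Bond=-25.9130
V0=12.5754

The replicating-portfolio and risk-neutral prices coincide; use p* = (1.01−0.68)/(1.11−0.68) = 0.7674 for the latter.
Payoff layer (t=1): V(1,0)=0.0000, V(1,1)=16.5500
Node (0,0) S=139.0000: V=(p*·16.5500+(1−p*)·0.0000)/1.01=12.5754; Δ=(16.5500−0.0000)/(154.2900−94.5200)=0.2769; B=V−Δ·S=-25.9130
Check: Δ(0,0)·S0 + B(0,0) = 12.5754 = V0.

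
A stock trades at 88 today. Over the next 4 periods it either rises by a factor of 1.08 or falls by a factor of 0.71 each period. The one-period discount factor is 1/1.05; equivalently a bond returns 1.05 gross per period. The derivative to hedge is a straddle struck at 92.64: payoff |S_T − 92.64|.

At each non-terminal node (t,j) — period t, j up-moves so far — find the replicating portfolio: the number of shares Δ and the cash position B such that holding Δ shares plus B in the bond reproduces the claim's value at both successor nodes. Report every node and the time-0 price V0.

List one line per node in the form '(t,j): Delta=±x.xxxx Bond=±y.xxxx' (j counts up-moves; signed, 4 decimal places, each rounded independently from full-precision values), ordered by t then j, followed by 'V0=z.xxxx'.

(0,0): Delta=0.1151 Bond=9.8625
(1,0): Delta=-1.0000 Bond=80.0259
(1,1): Delta=0.1798 Bond=4.2083
(2,0): Delta=-1.0000 Bond=84.0272
(2,1): Delta=-1.0000 Bond=84.0272
(2,2): Delta=0.2482 Bond=-2.6056
(3,0): Delta=-1.0000 Bond=88.2286
(3,1): Delta=-1.0000 Bond=88.2286
(3,2): Delta=-1.0000 Bond=88.2286
(3,3): Delta=0.3206 Bond=-10.7622
V0=19.9897

Under the risk-neutral measure, an up-move has probability p* = (R−d)/(u−d) = 0.9189 and values discount at R = 1.05.
Terminal values V(4,·): V(4,0)=70.2777, V(4,1)=58.6241, V(4,2)=40.8976, V(4,3)=13.9332, V(4,4)=27.0830
Node (3,0) S=31.4962: V=(p*·58.6241+(1−p*)·70.2777)/1.05=56.7324; Δ=(58.6241−70.2777)/(34.0159−22.3623)=-1.0000; B=V−Δ·S=88.2286
Node (3,1) S=47.9097: V=(p*·40.8976+(1−p*)·58.6241)/1.05=40.3189; Δ=(40.8976−58.6241)/(51.7424−34.0159)=-1.0000; B=V−Δ·S=88.2286
Node (3,2) S=72.8767: V=(p*·13.9332+(1−p*)·40.8976)/1.05=15.3519; Δ=(13.9332−40.8976)/(78.7068−51.7424)=-1.0000; B=V−Δ·S=88.2286
Node (3,3) S=110.8547: V=(p*·27.0830+(1−p*)·13.9332)/1.05=24.7779; Δ=(27.0830−13.9332)/(119.7230−78.7068)=0.3206; B=V−Δ·S=-10.7622
Node (2,0) S=44.3608: V=(p*·40.3189+(1−p*)·56.7324)/1.05=39.6664; Δ=(40.3189−56.7324)/(47.9097−31.4962)=-1.0000; B=V−Δ·S=84.0272
Node (2,1) S=67.4784: V=(p*·15.3519+(1−p*)·40.3189)/1.05=16.5488; Δ=(15.3519−40.3189)/(72.8767−47.9097)=-1.0000; B=V−Δ·S=84.0272
Node (2,2) S=102.6432: V=(p*·24.7779+(1−p*)·15.3519)/1.05=22.8701; Δ=(24.7779−15.3519)/(110.8547−72.8767)=0.2482; B=V−Δ·S=-2.6056
Node (1,0) S=62.4800: V=(p*·16.5488+(1−p*)·39.6664)/1.05=17.5459; Δ=(16.5488−39.6664)/(67.4784−44.3608)=-1.0000; B=V−Δ·S=80.0259
Node (1,1) S=95.0400: V=(p*·22.8701+(1−p*)·16.5488)/1.05=21.2930; Δ=(22.8701−16.5488)/(102.6432−67.4784)=0.1798; B=V−Δ·S=4.2083
Node (0,0) S=88.0000: V=(p*·21.2930+(1−p*)·17.5459)/1.05=19.9897; Δ=(21.2930−17.5459)/(95.0400−62.4800)=0.1151; B=V−Δ·S=9.8625
The time-0 hedge costs 19.9897, which is the no-arbitrage price.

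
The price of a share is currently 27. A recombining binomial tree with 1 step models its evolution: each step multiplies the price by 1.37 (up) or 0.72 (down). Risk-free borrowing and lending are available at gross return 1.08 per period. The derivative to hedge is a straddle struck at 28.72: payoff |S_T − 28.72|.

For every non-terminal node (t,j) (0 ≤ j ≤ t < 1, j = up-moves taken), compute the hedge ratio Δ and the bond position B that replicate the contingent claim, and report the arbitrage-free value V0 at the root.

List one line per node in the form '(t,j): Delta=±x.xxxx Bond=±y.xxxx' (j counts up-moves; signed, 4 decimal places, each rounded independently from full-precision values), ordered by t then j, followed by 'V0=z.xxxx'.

Since d<R<u, set p* = (R−d)/(u−d) = 0.5538; price each node as the discounted p*-expectation of its children.
Terminal payoffs: V(1,0)=9.2800, V(1,1)=8.2700
(0,0): S=27.0000. Δ = (V_up−V_dn)/(S_up−S_dn) = (8.2700−9.2800)/(36.9900−19.4400) = -0.0575. V = [p*·8.2700 + (1−p*)·9.2800]/1.08 = 8.0746. B = V − Δ·S = 9.6285.
Each (Δ,B) replicates both successor values, so the strategy is self-financing and V0 is arbitrage-free.

(0,0): Delta=-0.0575 Bond=9.6285
V0=8.0746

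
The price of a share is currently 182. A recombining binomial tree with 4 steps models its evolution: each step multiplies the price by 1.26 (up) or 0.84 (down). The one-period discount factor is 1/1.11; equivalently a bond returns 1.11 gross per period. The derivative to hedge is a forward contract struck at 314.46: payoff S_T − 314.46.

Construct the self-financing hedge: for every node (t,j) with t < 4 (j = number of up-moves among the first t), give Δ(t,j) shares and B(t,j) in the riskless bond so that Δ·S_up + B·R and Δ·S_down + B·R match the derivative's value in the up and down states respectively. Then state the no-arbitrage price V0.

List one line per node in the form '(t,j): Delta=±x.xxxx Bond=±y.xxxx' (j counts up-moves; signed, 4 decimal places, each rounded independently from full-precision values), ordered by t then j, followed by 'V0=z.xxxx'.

Since d<R<u, set p* = (R−d)/(u−d) = 0.6429; price each node as the discounted p*-expectation of its children.
Terminal values V(4,·): V(4,0)=-223.8474, V(4,1)=-178.5411, V(4,2)=-110.5817, V(4,3)=-8.6425, V(4,4)=144.2662
  t=3,j=0: stock 107.8721 → up 135.9189 (V=-178.5411), down 90.6126 (V=-223.8474). Price -175.4252; hedge Δ=1.0000, bond B=-283.2973.
  t=3,j=1: stock 161.8082 → up 203.8783 (V=-110.5817), down 135.9189 (V=-178.5411). Price -121.4891; hedge Δ=1.0000, bond B=-283.2973.
  t=3,j=2: stock 242.7123 → up 305.8175 (V=-8.6425), down 203.8783 (V=-110.5817). Price -40.5850; hedge Δ=1.0000, bond B=-283.2973.
  t=3,j=3: stock 364.0684 → up 458.7262 (V=144.2662), down 305.8175 (V=-8.6425). Price 80.7711; hedge Δ=1.0000, bond B=-283.2973.
  t=2,j=0: stock 128.4192 → up 161.8082 (V=-121.4891), down 107.8721 (V=-175.4252). Price -126.8036; hedge Δ=1.0000, bond B=-255.2228.
  t=2,j=1: stock 192.6288 → up 242.7123 (V=-40.5850), down 161.8082 (V=-121.4891). Price -62.5940; hedge Δ=1.0000, bond B=-255.2228.
  t=2,j=2: stock 288.9432 → up 364.0684 (V=80.7711), down 242.7123 (V=-40.5850). Price 33.7204; hedge Δ=1.0000, bond B=-255.2228.
  t=1,j=0: stock 152.8800 → up 192.6288 (V=-62.5940), down 128.4192 (V=-126.8036). Price -77.0504; hedge Δ=1.0000, bond B=-229.9304.
  t=1,j=1: stock 229.3200 → up 288.9432 (V=33.7204), down 192.6288 (V=-62.5940). Price -0.6104; hedge Δ=1.0000, bond B=-229.9304.
  t=0,j=0: stock 182.0000 → up 229.3200 (V=-0.6104), down 152.8800 (V=-77.0504). Price -25.1445; hedge Δ=1.0000, bond B=-207.1445.
Each (Δ,B) replicates both successor values, so the strategy is self-financing and V0 is arbitrage-free.

(0,0): Delta=1.0000 Bond=-207.1445
(1,0): Delta=1.0000 Bond=-229.9304
(1,1): Delta=1.0000 Bond=-229.9304
(2,0): Delta=1.0000 Bond=-255.2228
(2,1): Delta=1.0000 Bond=-255.2228
(2,2): Delta=1.0000 Bond=-255.2228
(3,0): Delta=1.0000 Bond=-283.2973
(3,1): Delta=1.0000 Bond=-283.2973
(3,2): Delta=1.0000 Bond=-283.2973
(3,3): Delta=1.0000 Bond=-283.2973
V0=-25.1445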